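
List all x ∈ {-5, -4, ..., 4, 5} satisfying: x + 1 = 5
Holds for: {4}
Fails for: {-5, -4, -3, -2, -1, 0, 1, 2, 3, 5}

Answer: {4}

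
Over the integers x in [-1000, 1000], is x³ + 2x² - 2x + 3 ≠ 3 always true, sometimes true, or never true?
Holds at x = 1: LHS = 1³ + 2·1² - 2·1 + 3 = 4; 4 ≠ 3 — holds
Fails at x = 0: LHS = 0³ + 2·0² - 2·0 + 3 = 3; 3 ≠ 3 — FAILS
It is satisfied by some integers in the range but not all.

Answer: Sometimes true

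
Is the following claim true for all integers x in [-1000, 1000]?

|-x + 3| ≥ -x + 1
Over all integers in [-1000, 1000], LHS − RHS is smallest at x = 0, where it equals 2:
x = 0: LHS = |-0 + 3| = |3| = 3, RHS = -0 + 1 = 1; 3 ≥ 1 — holds
At the ends of the range:
x = -1000: LHS = |-(-1000) + 3| = |1003| = 1003, RHS = -(-1000) + 1 = 1001; 1003 ≥ 1001 — holds
x = 1000: LHS = |-1000 + 3| = |-997| = 997, RHS = -1000 + 1 = -999; 997 ≥ -999 — holds
Hence LHS − RHS is never negative, i.e. LHS ≥ RHS throughout, so the relation holds for every integer in [-1000, 1000].

No counterexample exists.

Answer: True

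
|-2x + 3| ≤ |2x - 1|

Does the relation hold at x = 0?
x = 0: LHS = |-2·0 + 3| = |3| = 3, RHS = |2·0 - 1| = |-1| = 1; 3 ≤ 1 — FAILS

The relation fails at x = 0, so x = 0 is a counterexample.

Answer: No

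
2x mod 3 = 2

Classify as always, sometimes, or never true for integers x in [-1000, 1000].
Holds at x = 1: LHS = (2·1) mod 3 = 2 mod 3 = 2; 2 = 2 — holds
Fails at x = 0: LHS = (2·0) mod 3 = 0 mod 3 = 0; 0 = 2 — FAILS
It is satisfied by some integers in the range but not all.

Answer: Sometimes true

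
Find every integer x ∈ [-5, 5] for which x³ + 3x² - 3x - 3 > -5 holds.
Holds for: {-3, -2, -1, 0, 1, 2, 3, 4, 5}
Fails for: {-5, -4}

Answer: {-3, -2, -1, 0, 1, 2, 3, 4, 5}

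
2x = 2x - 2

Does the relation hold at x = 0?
x = 0: LHS = 2·0 = 0, RHS = 2·0 - 2 = -2; 0 = -2 — FAILS

The relation fails at x = 0, so x = 0 is a counterexample.

Answer: No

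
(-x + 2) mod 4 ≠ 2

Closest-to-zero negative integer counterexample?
Testing negative integers from -1 downward:
x = -1: LHS = (-(-1) + 2) mod 4 = 3 mod 4 = 3; 3 ≠ 2 — holds
x = -2: LHS = (-(-2) + 2) mod 4 = 4 mod 4 = 0; 0 ≠ 2 — holds
x = -3: LHS = (-(-3) + 2) mod 4 = 5 mod 4 = 1; 1 ≠ 2 — holds
x = -4: LHS = (-(-4) + 2) mod 4 = 6 mod 4 = 2; 2 ≠ 2 — FAILS  ← closest negative counterexample to 0

Answer: x = -4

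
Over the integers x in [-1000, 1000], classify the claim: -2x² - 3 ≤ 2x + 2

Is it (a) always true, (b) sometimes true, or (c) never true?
Over all integers in [-1000, 1000], LHS − RHS is largest at x = 0, where it equals -5:
x = 0: LHS = -2·0² - 3 = -3, RHS = 2·0 + 2 = 2; -3 ≤ 2 — holds
At the ends of the range:
x = -1000: LHS = -2·(-1000)² - 3 = -2000003, RHS = 2·(-1000) + 2 = -1998; -2000003 ≤ -1998 — holds
x = 1000: LHS = -2·1000² - 3 = -2000003, RHS = 2·1000 + 2 = 2002; -2000003 ≤ 2002 — holds
Hence LHS − RHS is never positive, i.e. LHS ≤ RHS throughout, so the relation holds for every integer in [-1000, 1000].

No counterexample exists.

Answer: Always true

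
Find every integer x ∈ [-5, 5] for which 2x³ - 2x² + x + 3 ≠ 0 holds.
Track d = LHS − RHS over the integers in [-5, 5]. Equality would need d = 0, but d changes sign only between consecutive integers, jumping over 0:
x = -1: LHS = 2·(-1)³ - 2·(-1)² + (-1) + 3 = -2; -2 ≠ 0 — holds  (d = -2)
x = 0: LHS = 2·0³ - 2·0² + 0 + 3 = 3; 3 ≠ 0 — holds  (d = 3)
Away from these crossings d keeps a constant sign, and checking every integer in [-5, 5] confirms d ≠ 0 throughout. Hence the two sides are never equal, so the relation holds for every integer in [-5, 5].

Answer: All integers in [-5, 5]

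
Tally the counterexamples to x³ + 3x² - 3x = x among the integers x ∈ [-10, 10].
Counterexamples in [-10, 10]: {-10, -9, -8, -7, -6, -5, -3, -2, -1, 2, 3, 4, 5, 6, 7, 8, 9, 10}.

Counting them gives 18 values.

Answer: 18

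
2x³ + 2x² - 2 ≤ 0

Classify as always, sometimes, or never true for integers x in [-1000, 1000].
Holds at x = 0: LHS = 2·0³ + 2·0² - 2 = -2; -2 ≤ 0 — holds
Fails at x = 1: LHS = 2·1³ + 2·1² - 2 = 2; 2 ≤ 0 — FAILS
It is satisfied by some integers in the range but not all.

Answer: Sometimes true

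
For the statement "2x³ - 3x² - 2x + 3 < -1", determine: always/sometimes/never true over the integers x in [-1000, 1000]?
Holds at x = -2: LHS = 2·(-2)³ - 3·(-2)² - 2·(-2) + 3 = -21; -21 < -1 — holds
Fails at x = 0: LHS = 2·0³ - 3·0² - 2·0 + 3 = 3; 3 < -1 — FAILS
It is satisfied by some integers in the range but not all.

Answer: Sometimes true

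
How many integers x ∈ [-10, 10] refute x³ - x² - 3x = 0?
Counterexamples in [-10, 10]: {-10, -9, -8, -7, -6, -5, -4, -3, -2, -1, 1, 2, 3, 4, 5, 6, 7, 8, 9, 10}.

Counting them gives 20 values.

Answer: 20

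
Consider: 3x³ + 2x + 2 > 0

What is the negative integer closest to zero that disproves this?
Testing negative integers from -1 downward:
x = -1: LHS = 3·(-1)³ + 2·(-1) + 2 = -3; -3 > 0 — FAILS  ← closest negative counterexample to 0

Answer: x = -1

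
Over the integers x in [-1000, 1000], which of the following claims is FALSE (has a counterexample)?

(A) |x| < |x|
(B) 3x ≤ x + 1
(A) x = 0: LHS = |0| = 0, RHS = |0| = 0; 0 < 0 — FAILS
(B) x = 1: LHS = 3·1 = 3, RHS = 1 + 1 = 2; 3 ≤ 2 — FAILS

Answer: Both A and B are false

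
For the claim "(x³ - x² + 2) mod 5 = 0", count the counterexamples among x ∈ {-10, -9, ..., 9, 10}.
Counterexamples in [-10, 10]: {-10, -9, -8, -5, -4, -3, 0, 1, 2, 5, 6, 7, 10}.

Counting them gives 13 values.

Answer: 13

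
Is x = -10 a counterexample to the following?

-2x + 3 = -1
Substitute x = -10 into the relation:
x = -10: LHS = -2·(-10) + 3 = 23; 23 = -1 — FAILS

Since the claim fails at x = -10, this value is a counterexample.

Answer: Yes, x = -10 is a counterexample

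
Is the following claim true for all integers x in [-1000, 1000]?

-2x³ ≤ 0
The claim fails at x = -1:
x = -1: LHS = -2·(-1)³ = 2; 2 ≤ 0 — FAILS

Because a single integer refutes it, the statement is false.

Answer: False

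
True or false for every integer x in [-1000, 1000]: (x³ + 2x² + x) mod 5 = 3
The claim fails at x = 0:
x = 0: LHS = (0³ + 2·0² + 0) mod 5 = 0 mod 5 = 0; 0 = 3 — FAILS

Because a single integer refutes it, the statement is false.

Answer: False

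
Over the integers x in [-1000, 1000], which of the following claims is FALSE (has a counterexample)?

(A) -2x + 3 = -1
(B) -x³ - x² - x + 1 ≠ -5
(A) x = 0: LHS = -2·0 + 3 = 3; 3 = -1 — FAILS

(B) Track d = LHS − RHS over the integers in [-1000, 1000]. Equality would need d = 0, but d changes sign only between consecutive integers, jumping over 0:
x = 1: LHS = -1³ - 1² - 1 + 1 = -2; -2 ≠ -5 — holds  (d = 3)
x = 2: LHS = -2³ - 2² - 2 + 1 = -13; -13 ≠ -5 — holds  (d = -8)
Away from these crossings d keeps a constant sign, and checking every integer in [-1000, 1000] confirms d ≠ 0 throughout. Hence the two sides are never equal, so the relation holds for every integer in [-1000, 1000].

Only (A) has a counterexample.

Answer: A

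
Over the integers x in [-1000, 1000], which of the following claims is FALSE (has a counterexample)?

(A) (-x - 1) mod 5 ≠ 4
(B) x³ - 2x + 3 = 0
(A) x = 0: LHS = (-0 - 1) mod 5 = (-1) mod 5 = 4; 4 ≠ 4 — FAILS
(B) x = 0: LHS = 0³ - 2·0 + 3 = 3; 3 = 0 — FAILS

Answer: Both A and B are false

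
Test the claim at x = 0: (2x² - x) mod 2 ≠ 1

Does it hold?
x = 0: LHS = (2·0² - 0) mod 2 = 0 mod 2 = 0; 0 ≠ 1 — holds

The relation is satisfied at x = 0.

Answer: Yes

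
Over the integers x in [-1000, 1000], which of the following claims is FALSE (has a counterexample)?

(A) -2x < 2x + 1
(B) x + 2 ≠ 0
(A) x = -1: LHS = -2·(-1) = 2, RHS = 2·(-1) + 1 = -1; 2 < -1 — FAILS
(B) x = -2: LHS = (-2) + 2 = 0; 0 ≠ 0 — FAILS

Answer: Both A and B are false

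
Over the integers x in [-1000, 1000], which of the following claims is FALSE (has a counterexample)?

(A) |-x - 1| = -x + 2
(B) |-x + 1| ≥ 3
(A) x = 0: LHS = |-0 - 1| = |-1| = 1, RHS = -0 + 2 = 2; 1 = 2 — FAILS
(B) x = 0: LHS = |-0 + 1| = |1| = 1; 1 ≥ 3 — FAILS

Answer: Both A and B are false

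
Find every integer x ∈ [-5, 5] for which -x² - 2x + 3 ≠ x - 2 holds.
Track d = LHS − RHS over the integers in [-5, 5]. Equality would need d = 0, but d changes sign only between consecutive integers, jumping over 0:
x = -5: LHS = -(-5)² - 2·(-5) + 3 = -12, RHS = (-5) - 2 = -7; -12 ≠ -7 — holds  (d = -5)
x = -4: LHS = -(-4)² - 2·(-4) + 3 = -5, RHS = (-4) - 2 = -6; -5 ≠ -6 — holds  (d = 1)
x = 1: LHS = -1² - 2·1 + 3 = 0, RHS = 1 - 2 = -1; 0 ≠ -1 — holds  (d = 1)
x = 2: LHS = -2² - 2·2 + 3 = -5, RHS = 2 - 2 = 0; -5 ≠ 0 — holds  (d = -5)
Away from these crossings d keeps a constant sign, and checking every integer in [-5, 5] confirms d ≠ 0 throughout. Hence the two sides are never equal, so the relation holds for every integer in [-5, 5].

Answer: All integers in [-5, 5]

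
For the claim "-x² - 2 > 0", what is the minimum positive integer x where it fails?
Testing positive integers:
x = 1: LHS = -1² - 2 = -3; -3 > 0 — FAILS  ← smallest positive counterexample

Answer: x = 1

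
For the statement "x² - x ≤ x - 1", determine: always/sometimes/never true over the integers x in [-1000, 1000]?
Holds at x = 1: LHS = 1² - 1 = 0, RHS = 1 - 1 = 0; 0 ≤ 0 — holds
Fails at x = 0: LHS = 0² - 0 = 0, RHS = 0 - 1 = -1; 0 ≤ -1 — FAILS
It is satisfied by some integers in the range but not all.

Answer: Sometimes true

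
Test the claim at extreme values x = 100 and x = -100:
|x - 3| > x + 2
x = 100: LHS = |100 - 3| = |97| = 97, RHS = 100 + 2 = 102; 97 > 102 — FAILS
x = -100: LHS = |(-100) - 3| = |-103| = 103, RHS = (-100) + 2 = -98; 103 > -98 — holds

Answer: Partially: fails for x = 100, holds for x = -100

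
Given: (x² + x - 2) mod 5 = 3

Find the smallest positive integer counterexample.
Testing positive integers:
x = 1: LHS = (1² + 1 - 2) mod 5 = 0 mod 5 = 0; 0 = 3 — FAILS  ← smallest positive counterexample

Answer: x = 1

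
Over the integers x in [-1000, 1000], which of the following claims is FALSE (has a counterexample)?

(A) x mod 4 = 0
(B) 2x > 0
(A) x = 1: LHS = 1 mod 4 = 1; 1 = 0 — FAILS
(B) x = 0: LHS = 2·0 = 0; 0 > 0 — FAILS

Answer: Both A and B are false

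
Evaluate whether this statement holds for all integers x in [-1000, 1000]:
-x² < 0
The claim fails at x = 0:
x = 0: LHS = -0² = 0; 0 < 0 — FAILS

Because a single integer refutes it, the statement is false.

Answer: False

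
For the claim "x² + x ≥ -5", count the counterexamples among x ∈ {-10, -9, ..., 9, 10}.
Over all integers in [-10, 10], LHS − RHS is smallest at x = 0, where it equals 5:
x = 0: LHS = 0² + 0 = 0; 0 ≥ -5 — holds
At the ends of the range:
x = -10: LHS = (-10)² + (-10) = 90; 90 ≥ -5 — holds
x = 10: LHS = 10² + 10 = 110; 110 ≥ -5 — holds
Hence LHS − RHS is never negative, i.e. LHS ≥ RHS throughout, so the relation holds for every integer in [-10, 10].

No counterexample appears in that range.

Answer: 0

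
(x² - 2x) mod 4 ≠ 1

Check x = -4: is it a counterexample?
Substitute x = -4 into the relation:
x = -4: LHS = ((-4)² - 2·(-4)) mod 4 = 24 mod 4 = 0; 0 ≠ 1 — holds

The relation holds at x = -4, so it is not a counterexample.

Answer: No, x = -4 is not a counterexample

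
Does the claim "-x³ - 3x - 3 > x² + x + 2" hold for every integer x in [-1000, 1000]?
The claim fails at x = 0:
x = 0: LHS = -0³ - 3·0 - 3 = -3, RHS = 0² + 0 + 2 = 2; -3 > 2 — FAILS

Because a single integer refutes it, the statement is false.

Answer: False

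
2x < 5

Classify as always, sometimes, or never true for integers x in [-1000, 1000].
Holds at x = 0: LHS = 2·0 = 0; 0 < 5 — holds
Fails at x = 3: LHS = 2·3 = 6; 6 < 5 — FAILS
It is satisfied by some integers in the range but not all.

Answer: Sometimes true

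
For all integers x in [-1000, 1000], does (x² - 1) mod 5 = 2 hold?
The claim fails at x = 0:
x = 0: LHS = (0² - 1) mod 5 = (-1) mod 5 = 4; 4 = 2 — FAILS

Because a single integer refutes it, the statement is false.

Answer: False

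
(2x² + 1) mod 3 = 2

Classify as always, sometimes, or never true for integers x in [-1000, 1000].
For a polynomial with integer coefficients, its value mod 3 depends only on x mod 3, so it suffices to check one representative of each residue class, x = 0, 1, 2:
x = 0: LHS = (2·0² + 1) mod 3 = 1 mod 3 = 1; 1 = 2 — FAILS
x = 1: LHS = (2·1² + 1) mod 3 = 3 mod 3 = 0; 0 = 2 — FAILS
x = 2: LHS = (2·2² + 1) mod 3 = 9 mod 3 = 0; 0 = 2 — FAILS
The relation fails in every residue class, so the claimed relation (=) fails for every integer in [-1000, 1000].

No integer in the range satisfies it.

Answer: Never true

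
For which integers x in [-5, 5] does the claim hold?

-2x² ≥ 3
Over all integers in [-5, 5], LHS − RHS is largest at x = 0, where it equals -3:
x = 0: LHS = -2·0² = 0; 0 ≥ 3 — FAILS
At the ends of the range:
x = -5: LHS = -2·(-5)² = -50; -50 ≥ 3 — FAILS
x = 5: LHS = -2·5² = -50; -50 ≥ 3 — FAILS
Hence LHS − RHS is never zero or positive, i.e. LHS < RHS throughout, so the claimed relation (≥) fails for every integer in [-5, 5].

Answer: None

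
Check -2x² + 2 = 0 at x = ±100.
x = 100: LHS = -2·100² + 2 = -19998; -19998 = 0 — FAILS
x = -100: LHS = -2·(-100)² + 2 = -19998; -19998 = 0 — FAILS

Answer: No, fails for both x = 100 and x = -100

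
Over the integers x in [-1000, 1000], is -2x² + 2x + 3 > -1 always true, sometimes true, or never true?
Holds at x = 0: LHS = -2·0² + 2·0 + 3 = 3; 3 > -1 — holds
Fails at x = -1: LHS = -2·(-1)² + 2·(-1) + 3 = -1; -1 > -1 — FAILS
It is satisfied by some integers in the range but not all.

Answer: Sometimes true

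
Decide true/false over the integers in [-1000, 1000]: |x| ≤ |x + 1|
The claim fails at x = -1:
x = -1: LHS = |-1| = 1, RHS = |(-1) + 1| = |0| = 0; 1 ≤ 0 — FAILS

Because a single integer refutes it, the statement is false.

Answer: False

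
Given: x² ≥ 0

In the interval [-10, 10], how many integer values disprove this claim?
Over all integers in [-10, 10], LHS − RHS is smallest at x = 0, where it equals 0:
x = 0: LHS = 0² = 0; 0 ≥ 0 — holds
At the ends of the range:
x = -10: LHS = (-10)² = 100; 100 ≥ 0 — holds
x = 10: LHS = 10² = 100; 100 ≥ 0 — holds
Hence LHS − RHS is never negative, i.e. LHS ≥ RHS throughout, so the relation holds for every integer in [-10, 10].

No counterexample appears in that range.

Answer: 0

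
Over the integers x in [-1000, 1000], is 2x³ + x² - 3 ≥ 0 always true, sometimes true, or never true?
Holds at x = 1: LHS = 2·1³ + 1² - 3 = 0; 0 ≥ 0 — holds
Fails at x = 0: LHS = 2·0³ + 0² - 3 = -3; -3 ≥ 0 — FAILS
It is satisfied by some integers in the range but not all.

Answer: Sometimes true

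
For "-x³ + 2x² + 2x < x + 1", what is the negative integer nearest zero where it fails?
Testing negative integers from -1 downward:
x = -1: LHS = -(-1)³ + 2·(-1)² + 2·(-1) = 1, RHS = (-1) + 1 = 0; 1 < 0 — FAILS  ← closest negative counterexample to 0

Answer: x = -1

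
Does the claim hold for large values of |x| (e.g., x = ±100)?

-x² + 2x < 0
x = 100: LHS = -100² + 2·100 = -9800; -9800 < 0 — holds
x = -100: LHS = -(-100)² + 2·(-100) = -10200; -10200 < 0 — holds

Answer: Yes, holds for both x = 100 and x = -100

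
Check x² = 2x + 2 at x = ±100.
x = 100: LHS = 100² = 10000, RHS = 2·100 + 2 = 202; 10000 = 202 — FAILS
x = -100: LHS = (-100)² = 10000, RHS = 2·(-100) + 2 = -198; 10000 = -198 — FAILS

Answer: No, fails for both x = 100 and x = -100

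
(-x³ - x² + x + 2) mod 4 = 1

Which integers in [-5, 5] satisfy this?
Holds for: {-5, -3, -1, 1, 3, 5}
Fails for: {-4, -2, 0, 2, 4}

Answer: {-5, -3, -1, 1, 3, 5}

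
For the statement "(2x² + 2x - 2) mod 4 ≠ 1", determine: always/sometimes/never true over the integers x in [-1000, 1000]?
For a polynomial with integer coefficients, its value mod 4 depends only on x mod 4, so it suffices to check one representative of each residue class, x = 0, 1, 2, 3:
x = 0: LHS = (2·0² + 2·0 - 2) mod 4 = (-2) mod 4 = 2; 2 ≠ 1 — holds
x = 1: LHS = (2·1² + 2·1 - 2) mod 4 = 2 mod 4 = 2; 2 ≠ 1 — holds
x = 2: LHS = (2·2² + 2·2 - 2) mod 4 = 10 mod 4 = 2; 2 ≠ 1 — holds
x = 3: LHS = (2·3² + 2·3 - 2) mod 4 = 22 mod 4 = 2; 2 ≠ 1 — holds
The relation holds in every residue class, so the relation holds for every integer in [-1000, 1000].

No counterexample exists.

Answer: Always true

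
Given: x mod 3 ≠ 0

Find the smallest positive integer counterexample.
Testing positive integers:
x = 1: LHS = 1 mod 3 = 1; 1 ≠ 0 — holds
x = 2: LHS = 2 mod 3 = 2; 2 ≠ 0 — holds
x = 3: LHS = 3 mod 3 = 0; 0 ≠ 0 — FAILS  ← smallest positive counterexample

Answer: x = 3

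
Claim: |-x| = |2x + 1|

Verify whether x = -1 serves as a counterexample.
Substitute x = -1 into the relation:
x = -1: LHS = |-(-1)| = |1| = 1, RHS = |2·(-1) + 1| = |-1| = 1; 1 = 1 — holds

The claim holds here, so x = -1 is not a counterexample. (A counterexample exists elsewhere, e.g. x = 0.)

Answer: No, x = -1 is not a counterexample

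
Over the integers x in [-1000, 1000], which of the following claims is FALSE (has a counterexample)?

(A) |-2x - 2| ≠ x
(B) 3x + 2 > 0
(A) Over all integers in [-1000, 1000], LHS − RHS is always positive; it is smallest at x = -1, where it equals 1:
x = -1: LHS = |-2·(-1) - 2| = |0| = 0; 0 ≠ -1 — holds
At the ends of the range:
x = -1000: LHS = |-2·(-1000) - 2| = |1998| = 1998; 1998 ≠ -1000 — holds
x = 1000: LHS = |-2·1000 - 2| = |-2002| = 2002; 2002 ≠ 1000 — holds
Hence LHS − RHS is never 0, i.e. the two sides are never equal, so the relation holds for every integer in [-1000, 1000].

(B) x = -1: LHS = 3·(-1) + 2 = -1; -1 > 0 — FAILS

Only (B) has a counterexample.

Answer: B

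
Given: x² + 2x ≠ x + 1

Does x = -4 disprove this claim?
Substitute x = -4 into the relation:
x = -4: LHS = (-4)² + 2·(-4) = 8, RHS = (-4) + 1 = -3; 8 ≠ -3 — holds

The relation holds at x = -4, so it is not a counterexample.

Answer: No, x = -4 is not a counterexample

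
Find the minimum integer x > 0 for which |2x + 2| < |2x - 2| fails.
Testing positive integers:
x = 1: LHS = |2·1 + 2| = |4| = 4, RHS = |2·1 - 2| = |0| = 0; 4 < 0 — FAILS  ← smallest positive counterexample

Answer: x = 1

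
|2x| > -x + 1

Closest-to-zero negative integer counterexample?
Testing negative integers from -1 downward:
x = -1: LHS = |2·(-1)| = |-2| = 2, RHS = -(-1) + 1 = 2; 2 > 2 — FAILS  ← closest negative counterexample to 0

Answer: x = -1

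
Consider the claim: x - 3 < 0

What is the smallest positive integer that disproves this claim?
Testing positive integers:
x = 1: LHS = 1 - 3 = -2; -2 < 0 — holds
x = 2: LHS = 2 - 3 = -1; -1 < 0 — holds
x = 3: LHS = 3 - 3 = 0; 0 < 0 — FAILS  ← smallest positive counterexample

Answer: x = 3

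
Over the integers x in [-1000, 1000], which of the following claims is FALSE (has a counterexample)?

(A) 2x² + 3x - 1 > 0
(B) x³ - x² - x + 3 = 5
(A) x = 0: LHS = 2·0² + 3·0 - 1 = -1; -1 > 0 — FAILS
(B) x = 0: LHS = 0³ - 0² - 0 + 3 = 3; 3 = 5 — FAILS

Answer: Both A and B are false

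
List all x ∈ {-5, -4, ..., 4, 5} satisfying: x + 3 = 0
Holds for: {-3}
Fails for: {-5, -4, -2, -1, 0, 1, 2, 3, 4, 5}

Answer: {-3}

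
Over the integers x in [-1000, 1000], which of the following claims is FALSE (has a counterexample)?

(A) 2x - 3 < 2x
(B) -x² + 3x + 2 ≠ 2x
(A) Over all integers in [-1000, 1000], LHS − RHS is largest at x = 0, where it equals -3:
x = 0: LHS = 2·0 - 3 = -3, RHS = 2·0 = 0; -3 < 0 — holds
At the ends of the range:
x = -1000: LHS = 2·(-1000) - 3 = -2003, RHS = 2·(-1000) = -2000; -2003 < -2000 — holds
x = 1000: LHS = 2·1000 - 3 = 1997, RHS = 2·1000 = 2000; 1997 < 2000 — holds
Hence LHS − RHS is never zero or positive, i.e. LHS < RHS throughout, so the relation holds for every integer in [-1000, 1000].

(B) x = -1: LHS = -(-1)² + 3·(-1) + 2 = -2, RHS = 2·(-1) = -2; -2 ≠ -2 — FAILS

Only (B) has a counterexample.

Answer: B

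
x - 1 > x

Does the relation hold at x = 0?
x = 0: LHS = 0 - 1 = -1; -1 > 0 — FAILS

The relation fails at x = 0, so x = 0 is a counterexample.

Answer: No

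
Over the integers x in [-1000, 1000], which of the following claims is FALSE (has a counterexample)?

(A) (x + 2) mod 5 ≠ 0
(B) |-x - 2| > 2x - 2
(A) x = -2: LHS = ((-2) + 2) mod 5 = 0 mod 5 = 0; 0 ≠ 0 — FAILS
(B) x = 4: LHS = |-4 - 2| = |-6| = 6, RHS = 2·4 - 2 = 6; 6 > 6 — FAILS

Answer: Both A and B are false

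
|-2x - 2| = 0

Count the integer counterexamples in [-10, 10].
Counterexamples in [-10, 10]: {-10, -9, -8, -7, -6, -5, -4, -3, -2, 0, 1, 2, 3, 4, 5, 6, 7, 8, 9, 10}.

Counting them gives 20 values.

Answer: 20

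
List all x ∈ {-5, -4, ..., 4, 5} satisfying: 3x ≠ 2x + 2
Holds for: {-5, -4, -3, -2, -1, 0, 1, 3, 4, 5}
Fails for: {2}

Answer: {-5, -4, -3, -2, -1, 0, 1, 3, 4, 5}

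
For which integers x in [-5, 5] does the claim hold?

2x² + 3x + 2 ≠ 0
Over all integers in [-5, 5], LHS − RHS is always positive; it is smallest at x = -1, where it equals 1:
x = -1: LHS = 2·(-1)² + 3·(-1) + 2 = 1; 1 ≠ 0 — holds
At the ends of the range:
x = -5: LHS = 2·(-5)² + 3·(-5) + 2 = 37; 37 ≠ 0 — holds
x = 5: LHS = 2·5² + 3·5 + 2 = 67; 67 ≠ 0 — holds
Hence LHS − RHS is never 0, i.e. the two sides are never equal, so the relation holds for every integer in [-5, 5].

Answer: All integers in [-5, 5]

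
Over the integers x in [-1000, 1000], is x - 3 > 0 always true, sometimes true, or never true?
Holds at x = 4: LHS = 4 - 3 = 1; 1 > 0 — holds
Fails at x = 0: LHS = 0 - 3 = -3; -3 > 0 — FAILS
It is satisfied by some integers in the range but not all.

Answer: Sometimes true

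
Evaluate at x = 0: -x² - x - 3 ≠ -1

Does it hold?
x = 0: LHS = -0² - 0 - 3 = -3; -3 ≠ -1 — holds

The relation is satisfied at x = 0.

Answer: Yes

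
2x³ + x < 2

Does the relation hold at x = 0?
x = 0: LHS = 2·0³ + 0 = 0; 0 < 2 — holds

The relation is satisfied at x = 0.

Answer: Yes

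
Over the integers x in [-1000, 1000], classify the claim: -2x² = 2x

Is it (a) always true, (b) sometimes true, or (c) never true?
Holds at x = 0: LHS = -2·0² = 0, RHS = 2·0 = 0; 0 = 0 — holds
Fails at x = 1: LHS = -2·1² = -2, RHS = 2·1 = 2; -2 = 2 — FAILS
It is satisfied by some integers in the range but not all.

Answer: Sometimes true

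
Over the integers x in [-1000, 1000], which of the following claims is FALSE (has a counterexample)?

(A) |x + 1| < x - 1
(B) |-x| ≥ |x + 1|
(A) x = 0: LHS = |0 + 1| = |1| = 1, RHS = 0 - 1 = -1; 1 < -1 — FAILS
(B) x = 0: LHS = |-0| = |0| = 0, RHS = |0 + 1| = |1| = 1; 0 ≥ 1 — FAILS

Answer: Both A and B are false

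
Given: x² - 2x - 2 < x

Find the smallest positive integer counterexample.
Testing positive integers:
x = 1: LHS = 1² - 2·1 - 2 = -3; -3 < 1 — holds
x = 2: LHS = 2² - 2·2 - 2 = -2; -2 < 2 — holds
x = 3: LHS = 3² - 2·3 - 2 = 1; 1 < 3 — holds
x = 4: LHS = 4² - 2·4 - 2 = 6; 6 < 4 — FAILS  ← smallest positive counterexample

Answer: x = 4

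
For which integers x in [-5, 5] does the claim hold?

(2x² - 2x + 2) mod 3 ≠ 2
Holds for: {-4, -1, 2, 5}
Fails for: {-5, -3, -2, 0, 1, 3, 4}

Answer: {-4, -1, 2, 5}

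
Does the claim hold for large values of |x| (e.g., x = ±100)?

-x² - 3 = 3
x = 100: LHS = -100² - 3 = -10003; -10003 = 3 — FAILS
x = -100: LHS = -(-100)² - 3 = -10003; -10003 = 3 — FAILS

Answer: No, fails for both x = 100 and x = -100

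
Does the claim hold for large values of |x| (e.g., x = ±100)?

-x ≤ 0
x = 100: -100 ≤ 0 — holds
x = -100: LHS = -(-100) = 100; 100 ≤ 0 — FAILS

Answer: Partially: holds for x = 100, fails for x = -100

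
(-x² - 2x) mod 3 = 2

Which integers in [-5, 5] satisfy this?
For a polynomial with integer coefficients, its value mod 3 depends only on x mod 3, so it suffices to check one representative of each residue class, x = 0, 1, 2:
x = 0: LHS = (-0² - 2·0) mod 3 = 0 mod 3 = 0; 0 = 2 — FAILS
x = 1: LHS = (-1² - 2·1) mod 3 = (-3) mod 3 = 0; 0 = 2 — FAILS
x = 2: LHS = (-2² - 2·2) mod 3 = (-8) mod 3 = 1; 1 = 2 — FAILS
The relation fails in every residue class, so the claimed relation (=) fails for every integer in [-5, 5].

Answer: None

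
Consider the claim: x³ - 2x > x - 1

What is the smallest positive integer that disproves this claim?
Testing positive integers:
x = 1: LHS = 1³ - 2·1 = -1, RHS = 1 - 1 = 0; -1 > 0 — FAILS  ← smallest positive counterexample

Answer: x = 1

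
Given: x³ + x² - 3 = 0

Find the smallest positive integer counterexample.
Testing positive integers:
x = 1: LHS = 1³ + 1² - 3 = -1; -1 = 0 — FAILS  ← smallest positive counterexample

Answer: x = 1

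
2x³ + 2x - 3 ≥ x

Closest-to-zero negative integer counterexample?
Testing negative integers from -1 downward:
x = -1: LHS = 2·(-1)³ + 2·(-1) - 3 = -7; -7 ≥ -1 — FAILS  ← closest negative counterexample to 0

Answer: x = -1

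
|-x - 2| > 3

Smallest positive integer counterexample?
Testing positive integers:
x = 1: LHS = |-1 - 2| = |-3| = 3; 3 > 3 — FAILS  ← smallest positive counterexample

Answer: x = 1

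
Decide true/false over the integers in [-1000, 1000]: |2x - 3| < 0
The claim fails at x = 0:
x = 0: LHS = |2·0 - 3| = |-3| = 3; 3 < 0 — FAILS

Because a single integer refutes it, the statement is false.

Answer: False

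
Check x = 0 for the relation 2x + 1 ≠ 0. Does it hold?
x = 0: LHS = 2·0 + 1 = 1; 1 ≠ 0 — holds

The relation is satisfied at x = 0.

Answer: Yes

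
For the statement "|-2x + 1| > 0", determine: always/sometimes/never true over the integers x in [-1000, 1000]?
Over all integers in [-1000, 1000], LHS − RHS is smallest at x = 0, where it equals 1:
x = 0: LHS = |-2·0 + 1| = |1| = 1; 1 > 0 — holds
At the ends of the range:
x = -1000: LHS = |-2·(-1000) + 1| = |2001| = 2001; 2001 > 0 — holds
x = 1000: LHS = |-2·1000 + 1| = |-1999| = 1999; 1999 > 0 — holds
Hence LHS − RHS is never zero or negative, i.e. LHS > RHS throughout, so the relation holds for every integer in [-1000, 1000].

No counterexample exists.

Answer: Always true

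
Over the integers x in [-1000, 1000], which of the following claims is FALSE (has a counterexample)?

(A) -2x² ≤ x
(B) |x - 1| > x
(A) Over all integers in [-1000, 1000], LHS − RHS is largest at x = 0, where it equals 0:
x = 0: LHS = -2·0² = 0; 0 ≤ 0 — holds
At the ends of the range:
x = -1000: LHS = -2·(-1000)² = -2000000; -2000000 ≤ -1000 — holds
x = 1000: LHS = -2·1000² = -2000000; -2000000 ≤ 1000 — holds
Hence LHS − RHS is never positive, i.e. LHS ≤ RHS throughout, so the relation holds for every integer in [-1000, 1000].

(B) x = 1: LHS = |1 - 1| = |0| = 0; 0 > 1 — FAILS

Only (B) has a counterexample.

Answer: B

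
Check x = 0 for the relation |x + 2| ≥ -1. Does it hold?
x = 0: LHS = |0 + 2| = |2| = 2; 2 ≥ -1 — holds

The relation is satisfied at x = 0.

Answer: Yes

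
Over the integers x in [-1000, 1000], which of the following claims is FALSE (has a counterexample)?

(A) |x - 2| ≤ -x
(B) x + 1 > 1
(A) x = 0: LHS = |0 - 2| = |-2| = 2, RHS = -0 = 0; 2 ≤ 0 — FAILS
(B) x = 0: LHS = 0 + 1 = 1; 1 > 1 — FAILS

Answer: Both A and B are false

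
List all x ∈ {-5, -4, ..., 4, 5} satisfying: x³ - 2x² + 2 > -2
Holds for: {-1, 0, 1, 2, 3, 4, 5}
Fails for: {-5, -4, -3, -2}

Answer: {-1, 0, 1, 2, 3, 4, 5}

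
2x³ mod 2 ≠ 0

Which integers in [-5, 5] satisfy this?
For a polynomial with integer coefficients, its value mod 2 depends only on x mod 2, so it suffices to check one representative of each residue class, x = 0, 1:
x = 0: LHS = (2·0³) mod 2 = 0 mod 2 = 0; 0 ≠ 0 — FAILS
x = 1: LHS = (2·1³) mod 2 = 2 mod 2 = 0; 0 ≠ 0 — FAILS
The relation fails in every residue class, so the claimed relation (≠) fails for every integer in [-5, 5].

Answer: None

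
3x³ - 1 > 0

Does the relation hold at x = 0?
x = 0: LHS = 3·0³ - 1 = -1; -1 > 0 — FAILS

The relation fails at x = 0, so x = 0 is a counterexample.

Answer: No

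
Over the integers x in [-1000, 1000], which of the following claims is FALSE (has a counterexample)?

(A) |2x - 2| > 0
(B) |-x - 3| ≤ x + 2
(A) x = 1: LHS = |2·1 - 2| = |0| = 0; 0 > 0 — FAILS
(B) x = 0: LHS = |-0 - 3| = |-3| = 3, RHS = 0 + 2 = 2; 3 ≤ 2 — FAILS

Answer: Both A and B are false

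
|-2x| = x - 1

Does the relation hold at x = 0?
x = 0: LHS = |-2·0| = |0| = 0, RHS = 0 - 1 = -1; 0 = -1 — FAILS

The relation fails at x = 0, so x = 0 is a counterexample.

Answer: No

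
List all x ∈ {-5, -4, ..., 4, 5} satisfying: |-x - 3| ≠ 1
Holds for: {-5, -3, -1, 0, 1, 2, 3, 4, 5}
Fails for: {-4, -2}

Answer: {-5, -3, -1, 0, 1, 2, 3, 4, 5}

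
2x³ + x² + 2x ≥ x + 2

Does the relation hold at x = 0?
x = 0: LHS = 2·0³ + 0² + 2·0 = 0, RHS = 0 + 2 = 2; 0 ≥ 2 — FAILS

The relation fails at x = 0, so x = 0 is a counterexample.

Answer: No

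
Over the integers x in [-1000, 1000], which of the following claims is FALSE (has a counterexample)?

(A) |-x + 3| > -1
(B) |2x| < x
(A) An absolute value is never negative, so the left side is ≥ 0 for every x, while the right side is -1. Tightest case in [-1000, 1000] is x = 3:
x = 3: LHS = |-3 + 3| = |0| = 0; 0 > -1 — holds
Hence LHS − RHS is never zero or negative, i.e. LHS > RHS throughout, so the relation holds for every integer in [-1000, 1000].

(B) x = 0: LHS = |2·0| = |0| = 0; 0 < 0 — FAILS

Only (B) has a counterexample.

Answer: B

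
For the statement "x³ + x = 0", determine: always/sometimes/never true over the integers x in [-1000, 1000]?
Holds at x = 0: LHS = 0³ + 0 = 0; 0 = 0 — holds
Fails at x = 1: LHS = 1³ + 1 = 2; 2 = 0 — FAILS
It is satisfied by some integers in the range but not all.

Answer: Sometimes true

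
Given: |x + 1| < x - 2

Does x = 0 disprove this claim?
Substitute x = 0 into the relation:
x = 0: LHS = |0 + 1| = |1| = 1, RHS = 0 - 2 = -2; 1 < -2 — FAILS

Since the claim fails at x = 0, this value is a counterexample.

Answer: Yes, x = 0 is a counterexample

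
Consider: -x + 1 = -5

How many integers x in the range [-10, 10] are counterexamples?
Counterexamples in [-10, 10]: {-10, -9, -8, -7, -6, -5, -4, -3, -2, -1, 0, 1, 2, 3, 4, 5, 7, 8, 9, 10}.

Counting them gives 20 values.

Answer: 20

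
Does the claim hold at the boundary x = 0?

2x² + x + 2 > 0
x = 0: LHS = 2·0² + 0 + 2 = 2; 2 > 0 — holds

The relation is satisfied at x = 0.

Answer: Yes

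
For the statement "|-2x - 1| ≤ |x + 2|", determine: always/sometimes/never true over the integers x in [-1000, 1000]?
Holds at x = 0: LHS = |-2·0 - 1| = |-1| = 1, RHS = |0 + 2| = |2| = 2; 1 ≤ 2 — holds
Fails at x = 2: LHS = |-2·2 - 1| = |-5| = 5, RHS = |2 + 2| = |4| = 4; 5 ≤ 4 — FAILS
It is satisfied by some integers in the range but not all.

Answer: Sometimes true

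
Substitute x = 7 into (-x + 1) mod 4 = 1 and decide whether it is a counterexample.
Substitute x = 7 into the relation:
x = 7: LHS = (-7 + 1) mod 4 = (-6) mod 4 = 2; 2 = 1 — FAILS

Since the claim fails at x = 7, this value is a counterexample.

Answer: Yes, x = 7 is a counterexample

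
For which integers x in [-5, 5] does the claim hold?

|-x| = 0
Holds for: {0}
Fails for: {-5, -4, -3, -2, -1, 1, 2, 3, 4, 5}

Answer: {0}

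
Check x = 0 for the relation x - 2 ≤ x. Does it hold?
x = 0: LHS = 0 - 2 = -2; -2 ≤ 0 — holds

The relation is satisfied at x = 0.

Answer: Yes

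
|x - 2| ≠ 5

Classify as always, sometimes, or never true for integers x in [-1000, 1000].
Holds at x = 0: LHS = |0 - 2| = |-2| = 2; 2 ≠ 5 — holds
Fails at x = -3: LHS = |(-3) - 2| = |-5| = 5; 5 ≠ 5 — FAILS
It is satisfied by some integers in the range but not all.

Answer: Sometimes true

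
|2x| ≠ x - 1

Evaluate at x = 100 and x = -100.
x = 100: LHS = |2·100| = |200| = 200, RHS = 100 - 1 = 99; 200 ≠ 99 — holds
x = -100: LHS = |2·(-100)| = |-200| = 200, RHS = (-100) - 1 = -101; 200 ≠ -101 — holds

Answer: Yes, holds for both x = 100 and x = -100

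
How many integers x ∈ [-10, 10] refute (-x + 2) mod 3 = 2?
Counterexamples in [-10, 10]: {-10, -8, -7, -5, -4, -2, -1, 1, 2, 4, 5, 7, 8, 10}.

Counting them gives 14 values.

Answer: 14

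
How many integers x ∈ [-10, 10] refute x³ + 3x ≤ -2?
Counterexamples in [-10, 10]: {0, 1, 2, 3, 4, 5, 6, 7, 8, 9, 10}.

Counting them gives 11 values.

Answer: 11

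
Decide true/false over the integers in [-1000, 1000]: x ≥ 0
The claim fails at x = -1:
x = -1: -1 ≥ 0 — FAILS

Because a single integer refutes it, the statement is false.

Answer: False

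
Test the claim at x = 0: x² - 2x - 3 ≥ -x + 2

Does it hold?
x = 0: LHS = 0² - 2·0 - 3 = -3, RHS = -0 + 2 = 2; -3 ≥ 2 — FAILS

The relation fails at x = 0, so x = 0 is a counterexample.

Answer: No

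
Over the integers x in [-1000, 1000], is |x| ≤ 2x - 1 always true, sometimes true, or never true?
Holds at x = 1: LHS = |1| = 1, RHS = 2·1 - 1 = 1; 1 ≤ 1 — holds
Fails at x = 0: LHS = |0| = 0, RHS = 2·0 - 1 = -1; 0 ≤ -1 — FAILS
It is satisfied by some integers in the range but not all.

Answer: Sometimes true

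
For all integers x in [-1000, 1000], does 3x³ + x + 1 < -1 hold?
The claim fails at x = 0:
x = 0: LHS = 3·0³ + 0 + 1 = 1; 1 < -1 — FAILS

Because a single integer refutes it, the statement is false.

Answer: False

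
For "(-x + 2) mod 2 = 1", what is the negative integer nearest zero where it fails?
Testing negative integers from -1 downward:
x = -1: LHS = (-(-1) + 2) mod 2 = 3 mod 2 = 1; 1 = 1 — holds
x = -2: LHS = (-(-2) + 2) mod 2 = 4 mod 2 = 0; 0 = 1 — FAILS  ← closest negative counterexample to 0

Answer: x = -2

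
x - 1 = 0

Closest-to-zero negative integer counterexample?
Testing negative integers from -1 downward:
x = -1: LHS = (-1) - 1 = -2; -2 = 0 — FAILS  ← closest negative counterexample to 0

Answer: x = -1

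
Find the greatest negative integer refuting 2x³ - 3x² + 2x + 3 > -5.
Testing negative integers from -1 downward:
x = -1: LHS = 2·(-1)³ - 3·(-1)² + 2·(-1) + 3 = -4; -4 > -5 — holds
x = -2: LHS = 2·(-2)³ - 3·(-2)² + 2·(-2) + 3 = -29; -29 > -5 — FAILS  ← closest negative counterexample to 0

Answer: x = -2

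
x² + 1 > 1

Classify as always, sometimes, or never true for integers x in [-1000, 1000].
Holds at x = 1: LHS = 1² + 1 = 2; 2 > 1 — holds
Fails at x = 0: LHS = 0² + 1 = 1; 1 > 1 — FAILS
It is satisfied by some integers in the range but not all.

Answer: Sometimes true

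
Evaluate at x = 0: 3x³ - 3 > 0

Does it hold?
x = 0: LHS = 3·0³ - 3 = -3; -3 > 0 — FAILS

The relation fails at x = 0, so x = 0 is a counterexample.

Answer: No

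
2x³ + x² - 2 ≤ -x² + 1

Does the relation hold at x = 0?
x = 0: LHS = 2·0³ + 0² - 2 = -2, RHS = -0² + 1 = 1; -2 ≤ 1 — holds

The relation is satisfied at x = 0.

Answer: Yes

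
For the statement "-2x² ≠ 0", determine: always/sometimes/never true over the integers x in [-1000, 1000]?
Holds at x = 1: LHS = -2·1² = -2; -2 ≠ 0 — holds
Fails at x = 0: LHS = -2·0² = 0; 0 ≠ 0 — FAILS
It is satisfied by some integers in the range but not all.

Answer: Sometimes true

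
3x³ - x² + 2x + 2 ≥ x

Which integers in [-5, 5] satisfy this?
Holds for: {0, 1, 2, 3, 4, 5}
Fails for: {-5, -4, -3, -2, -1}

Answer: {0, 1, 2, 3, 4, 5}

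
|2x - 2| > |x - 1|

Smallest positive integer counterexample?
Testing positive integers:
x = 1: LHS = |2·1 - 2| = |0| = 0, RHS = |1 - 1| = |0| = 0; 0 > 0 — FAILS  ← smallest positive counterexample

Answer: x = 1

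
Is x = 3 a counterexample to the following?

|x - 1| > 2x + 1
Substitute x = 3 into the relation:
x = 3: LHS = |3 - 1| = |2| = 2, RHS = 2·3 + 1 = 7; 2 > 7 — FAILS

Since the claim fails at x = 3, this value is a counterexample.

Answer: Yes, x = 3 is a counterexample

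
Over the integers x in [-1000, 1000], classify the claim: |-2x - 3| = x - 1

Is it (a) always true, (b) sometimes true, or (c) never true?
Over all integers in [-1000, 1000], LHS − RHS is always positive; it is smallest at x = -1, where it equals 3:
x = -1: LHS = |-2·(-1) - 3| = |-1| = 1, RHS = (-1) - 1 = -2; 1 = -2 — FAILS
At the ends of the range:
x = -1000: LHS = |-2·(-1000) - 3| = |1997| = 1997, RHS = (-1000) - 1 = -1001; 1997 = -1001 — FAILS
x = 1000: LHS = |-2·1000 - 3| = |-2003| = 2003, RHS = 1000 - 1 = 999; 2003 = 999 — FAILS
Hence LHS − RHS is never 0, i.e. the two sides are never equal, so the claimed relation (=) fails for every integer in [-1000, 1000].

No integer in the range satisfies it.

Answer: Never true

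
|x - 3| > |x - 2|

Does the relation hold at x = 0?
x = 0: LHS = |0 - 3| = |-3| = 3, RHS = |0 - 2| = |-2| = 2; 3 > 2 — holds

The relation is satisfied at x = 0.

Answer: Yes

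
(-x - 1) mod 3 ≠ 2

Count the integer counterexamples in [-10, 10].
Counterexamples in [-10, 10]: {-9, -6, -3, 0, 3, 6, 9}.

Counting them gives 7 values.

Answer: 7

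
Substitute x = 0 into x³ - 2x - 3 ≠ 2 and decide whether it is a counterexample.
Substitute x = 0 into the relation:
x = 0: LHS = 0³ - 2·0 - 3 = -3; -3 ≠ 2 — holds

The relation holds at x = 0, so it is not a counterexample.

Answer: No, x = 0 is not a counterexample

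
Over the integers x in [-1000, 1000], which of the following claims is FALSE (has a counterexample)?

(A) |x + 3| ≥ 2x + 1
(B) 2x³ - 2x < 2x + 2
(A) x = 3: LHS = |3 + 3| = |6| = 6, RHS = 2·3 + 1 = 7; 6 ≥ 7 — FAILS
(B) x = -1: LHS = 2·(-1)³ - 2·(-1) = 0, RHS = 2·(-1) + 2 = 0; 0 < 0 — FAILS

Answer: Both A and B are false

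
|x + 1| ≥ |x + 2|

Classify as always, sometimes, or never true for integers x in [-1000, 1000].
Holds at x = -2: LHS = |(-2) + 1| = |-1| = 1, RHS = |(-2) + 2| = |0| = 0; 1 ≥ 0 — holds
Fails at x = 0: LHS = |0 + 1| = |1| = 1, RHS = |0 + 2| = |2| = 2; 1 ≥ 2 — FAILS
It is satisfied by some integers in the range but not all.

Answer: Sometimes true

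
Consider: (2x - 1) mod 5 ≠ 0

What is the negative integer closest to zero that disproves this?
Testing negative integers from -1 downward:
x = -1: LHS = (2·(-1) - 1) mod 5 = (-3) mod 5 = 2; 2 ≠ 0 — holds
x = -2: LHS = (2·(-2) - 1) mod 5 = (-5) mod 5 = 0; 0 ≠ 0 — FAILS  ← closest negative counterexample to 0

Answer: x = -2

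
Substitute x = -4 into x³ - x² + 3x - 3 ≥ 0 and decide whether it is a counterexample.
Substitute x = -4 into the relation:
x = -4: LHS = (-4)³ - (-4)² + 3·(-4) - 3 = -95; -95 ≥ 0 — FAILS

Since the claim fails at x = -4, this value is a counterexample.

Answer: Yes, x = -4 is a counterexample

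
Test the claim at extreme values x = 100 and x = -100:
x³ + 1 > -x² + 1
x = 100: LHS = 100³ + 1 = 1000001, RHS = -100² + 1 = -9999; 1000001 > -9999 — holds
x = -100: LHS = (-100)³ + 1 = -999999, RHS = -(-100)² + 1 = -9999; -999999 > -9999 — FAILS

Answer: Partially: holds for x = 100, fails for x = -100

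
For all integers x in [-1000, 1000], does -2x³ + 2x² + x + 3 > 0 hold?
The claim fails at x = 2:
x = 2: LHS = -2·2³ + 2·2² + 2 + 3 = -3; -3 > 0 — FAILS

Because a single integer refutes it, the statement is false.

Answer: False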